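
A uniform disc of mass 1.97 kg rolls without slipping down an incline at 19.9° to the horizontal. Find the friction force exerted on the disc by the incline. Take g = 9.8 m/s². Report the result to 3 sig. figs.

With I = (1/2)MR², the ratio k = I/(MR²) is 0.5.
Along the incline Mg sinθ − f = Ma, and torque about the center fR = Iα = kMR²(a/R) gives f = kMa.
Combining, a = g sinθ/(1+k) and f = kMa = kMg sinθ/(1+k).
f = 0.5 × 1.97 × 9.8 × sin19.9° / 1.5 ≈ 2.19 N.

f ≈ 2.19 N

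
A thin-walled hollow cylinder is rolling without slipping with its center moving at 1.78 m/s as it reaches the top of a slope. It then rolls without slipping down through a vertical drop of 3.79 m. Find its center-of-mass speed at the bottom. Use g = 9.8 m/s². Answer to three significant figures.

v ≈ 6.35 m/s

The moment of inertia is MR², giving k ≡ I/(MR²) = 1.
Since it rolls without slipping, ω = v/R and KE = ½Mv² + ½Iω² = ½(1+k)Mv² = Mv².
Energy conservation: Mv₀² + Mgh = Mv², so v² = v₀² + 2gh/(1+k).
v = √(1.78² + 2×9.8×3.79/2) = √40.31 ≈ 6.35 m/s.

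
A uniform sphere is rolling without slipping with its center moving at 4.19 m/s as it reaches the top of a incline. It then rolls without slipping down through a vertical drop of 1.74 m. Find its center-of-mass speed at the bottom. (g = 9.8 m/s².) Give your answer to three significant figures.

v ≈ 6.47 m/s

For this body I = (2/5)MR², i.e. k = I/(MR²) = 0.4.
The rolling condition ω = v/R makes the rotational term ½I(v/R)² = ½kMv², so KE_total = ½(1+k)Mv² = (7/10)Mv².
Energy conservation: (7/10)Mv₀² + Mgh = (7/10)Mv², so v² = v₀² + 2gh/(1+k).
v = √(4.19² + 2×9.8×1.74/1.4) = √41.92 ≈ 6.47 m/s.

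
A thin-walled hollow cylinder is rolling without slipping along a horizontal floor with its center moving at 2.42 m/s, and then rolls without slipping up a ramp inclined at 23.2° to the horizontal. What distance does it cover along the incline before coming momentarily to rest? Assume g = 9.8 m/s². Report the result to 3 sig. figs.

Here I = MR², so the shape factor k = I/(MR²) = 1.
The rolling condition ω = v/R makes the rotational term ½I(v/R)² = ½kMv², so KE_total = ½(1+k)Mv² = Mv².
Setting this equal to Mgh gives the vertical rise h = (1+k)v₀²/(2g) = 2×2.42²/(2×9.8) = 0.5976 m.
The distance along the slope is d = h/sinθ = 0.5976/sin23.2° ≈ 1.52 m.

d ≈ 1.52 m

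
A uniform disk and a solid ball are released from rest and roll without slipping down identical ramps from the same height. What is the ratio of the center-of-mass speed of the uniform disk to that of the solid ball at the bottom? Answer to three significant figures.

v_ratio ≈ 0.966

Each satisfies Mgh = ½(1+k)Mv² with k = I/(MR²), so v ∝ 1/√(1+k).
For the uniform disk k = 0.5; for the solid ball k = 0.4.
v₁/v₂ = √((1+k₂)/(1+k₁)) = √(1.4/1.5) ≈ 0.966.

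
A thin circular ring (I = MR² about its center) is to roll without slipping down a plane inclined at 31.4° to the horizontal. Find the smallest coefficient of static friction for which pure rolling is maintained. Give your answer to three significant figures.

With I = MR², the ratio k = I/(MR²) is 1.
Translational: Mg sinθ − f = Ma. Rotational about the CM: fR = Iα = kMRa, so f = kMa.
These give a = g sinθ/(1+k) and the required friction f = kMg sinθ/(1+k).
The normal force is N = Mg cosθ, so μ_min = f/N = k tanθ/(1+k).
μ_min = 1 × tan31.4° / 2 ≈ 0.305.

μ_min ≈ 0.305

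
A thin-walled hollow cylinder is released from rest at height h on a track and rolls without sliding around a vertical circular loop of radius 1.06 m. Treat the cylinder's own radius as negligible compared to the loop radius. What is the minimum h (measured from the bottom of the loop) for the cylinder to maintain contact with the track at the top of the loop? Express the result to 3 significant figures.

The moment of inertia is MR², giving k ≡ I/(MR²) = 1.
At the top, contact is just lost when gravity alone supplies the centripetal force: Mg = Mv_top²/r, i.e. v_top² = gr.
With ω = v/R, the kinetic energy at speed v is ½(1+k)Mv² = Mv².
Energy conservation from release (height h) to the top (height 2r): Mgh = Mg(2r) + M·gr.
Thus h_min = 2r + (1+k)r/2 = r(2 + 2/2) = 1.06 × 3 ≈ 3.18 m.

h_min ≈ 3.18 m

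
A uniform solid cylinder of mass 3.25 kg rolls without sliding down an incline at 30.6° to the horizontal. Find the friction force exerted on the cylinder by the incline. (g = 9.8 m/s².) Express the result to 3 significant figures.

With I = (1/2)MR², the ratio k = I/(MR²) is 0.5.
Along the incline Mg sinθ − f = Ma, and torque about the center fR = Iα = kMR²(a/R) gives f = kMa.
Combining, a = g sinθ/(1+k) and f = kMa = kMg sinθ/(1+k).
f = 0.5 × 3.25 × 9.8 × sin30.6° / 1.5 ≈ 5.40 N.

f ≈ 5.40 N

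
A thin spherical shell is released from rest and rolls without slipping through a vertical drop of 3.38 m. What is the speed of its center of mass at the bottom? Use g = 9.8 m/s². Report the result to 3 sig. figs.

With I = (2/3)MR², the ratio k = I/(MR²) is 2/3.
Rolling without slipping gives ω = v/R, so the total kinetic energy is ½Mv² + ½Iω² = ½(1+k)Mv² = (5/6)Mv².
Energy conservation: Mgh = (5/6)Mv², so v = √(2gh/(1+k)) = √(2 × 9.8 × 3.38 / 1.667) ≈ 6.30 m/s.

v ≈ 6.30 m/s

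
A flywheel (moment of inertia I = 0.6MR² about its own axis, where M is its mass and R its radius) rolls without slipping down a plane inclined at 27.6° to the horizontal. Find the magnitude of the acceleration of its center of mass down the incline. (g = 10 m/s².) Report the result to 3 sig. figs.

For this body I = 0.6MR², i.e. k = I/(MR²) = 0.6.
Translational: Mg sinθ − f = Ma. Rotational about the CM: fR = Iα = kMRa, so f = kMa.
Eliminating f: Mg sinθ = (1+k)Ma, so a = g sinθ/(1+k) = 10 × sin27.6° / 1.6 ≈ 2.90 m/s².

a ≈ 2.90 m/s²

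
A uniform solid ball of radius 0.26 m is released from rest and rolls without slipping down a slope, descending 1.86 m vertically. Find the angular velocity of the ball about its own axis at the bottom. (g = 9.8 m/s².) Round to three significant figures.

ω ≈ 19.6 rad/s

The moment of inertia is (2/5)MR², giving k ≡ I/(MR²) = 0.4.
The rolling condition ω = v/R makes the rotational term ½I(v/R)² = ½kMv², so KE_total = ½(1+k)Mv² = (7/10)Mv².
Energy conservation Mgh = ½(1+k)Mv² gives v = √(2gh/(1+k)) = √(2 × 9.8 × 1.86 / 1.4) = 5.103 m/s.
The angular speed follows from ω = v/R = 5.103/0.26 ≈ 19.6 rad/s.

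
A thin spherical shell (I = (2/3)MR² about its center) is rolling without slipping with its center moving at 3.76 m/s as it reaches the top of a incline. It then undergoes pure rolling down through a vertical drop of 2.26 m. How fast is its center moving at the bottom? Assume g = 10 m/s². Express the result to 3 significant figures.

The moment of inertia is (2/3)MR², giving k ≡ I/(MR²) = 2/3.
Pure rolling means v = ωR; then KE = ½Mv² + ½I(v/R)² = ½(1+k)Mv² = (5/6)Mv².
Energy conservation: (5/6)Mv₀² + Mgh = (5/6)Mv², so v² = v₀² + 2gh/(1+k).
v = √(3.76² + 2×10×2.26/1.667) = √41.26 ≈ 6.42 m/s.

v ≈ 6.42 m/s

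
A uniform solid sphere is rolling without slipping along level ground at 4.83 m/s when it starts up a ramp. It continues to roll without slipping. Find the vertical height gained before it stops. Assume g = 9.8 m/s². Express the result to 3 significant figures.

Here I = (2/5)MR², so the shape factor k = I/(MR²) = 0.4.
The rolling condition ω = v/R makes the rotational term ½I(v/R)² = ½kMv², so KE_total = ½(1+k)Mv² = (7/10)Mv².
All of this converts to potential energy at the highest point: (7/10)Mv₀² = Mgh.
Thus h = (1+k)v₀²/(2g) = 1.4 × 4.83² / (2 × 9.8) ≈ 1.67 m.

h ≈ 1.67 m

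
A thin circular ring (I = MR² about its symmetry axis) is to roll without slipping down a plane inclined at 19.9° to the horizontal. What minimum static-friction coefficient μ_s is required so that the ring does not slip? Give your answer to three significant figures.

μ_min ≈ 0.181

For this body I = MR², i.e. k = I/(MR²) = 1.
Translational: Mg sinθ − f = Ma. Rotational about the CM: fR = Iα = kMRa, so f = kMa.
These give a = g sinθ/(1+k) and the required friction f = kMg sinθ/(1+k).
With N = Mg cosθ, the no-slip condition f ≤ μN gives μ_min = f/N = k tanθ/(1+k).
μ_min = 1 × tan19.9° / 2 ≈ 0.181.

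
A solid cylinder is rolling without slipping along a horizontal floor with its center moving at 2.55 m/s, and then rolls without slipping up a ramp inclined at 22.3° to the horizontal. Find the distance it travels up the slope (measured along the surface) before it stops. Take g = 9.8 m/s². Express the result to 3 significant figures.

d ≈ 1.31 m

With I = (1/2)MR², the ratio k = I/(MR²) is 0.5.
The rolling condition ω = v/R makes the rotational term ½I(v/R)² = ½kMv², so KE_total = ½(1+k)Mv² = (3/4)Mv².
Setting this equal to Mgh gives the vertical rise h = (1+k)v₀²/(2g) = 1.5×2.55²/(2×9.8) = 0.4976 m.
Along the incline, d = h/sinθ = 0.4976/sin22.3° ≈ 1.31 m.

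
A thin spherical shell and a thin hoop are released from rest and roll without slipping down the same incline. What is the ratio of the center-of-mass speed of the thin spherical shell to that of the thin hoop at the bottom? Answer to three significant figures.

Each satisfies Mgh = ½(1+k)Mv² with k = I/(MR²), so v ∝ 1/√(1+k).
For the thin spherical shell k = 2/3; for the thin hoop k = 1.
v₁/v₂ = √((1+k₂)/(1+k₁)) = √(2/1.667) ≈ 1.10.

v_ratio ≈ 1.10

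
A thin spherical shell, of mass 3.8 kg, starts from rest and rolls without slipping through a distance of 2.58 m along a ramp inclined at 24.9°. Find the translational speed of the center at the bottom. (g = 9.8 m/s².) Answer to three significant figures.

The moment of inertia is (2/3)MR², giving k ≡ I/(MR²) = 2/3.
Since it rolls without slipping, ω = v/R and KE = ½Mv² + ½Iω² = ½(1+k)Mv² = (5/6)Mv².
The vertical drop is h = L sinθ = 2.58 × sin24.9° = 1.086 m.
Setting Mgh = (5/6)Mv² gives v = √(2gh/(1+k)) = √(2·9.8·1.086/1.667) ≈ 3.57 m/s.

v ≈ 3.57 m/s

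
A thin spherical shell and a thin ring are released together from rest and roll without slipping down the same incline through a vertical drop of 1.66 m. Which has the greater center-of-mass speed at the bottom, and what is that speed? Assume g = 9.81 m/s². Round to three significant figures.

For rolling without slipping, Mgh = ½(1+k)Mv² where k = I/(MR²), so v = √(2gh/(1+k)).
Thin spherical shell: k = 2/3, giving v = √(2×9.81×1.66/1.667) = 4.421 m/s.
Thin ring: k = 1, giving v = √(2×9.81×1.66/2) = 4.035 m/s.
The smaller k wins: the thin spherical shell, at ≈ 4.42 m/s.

the thin spherical shell, at v ≈ 4.42 m/s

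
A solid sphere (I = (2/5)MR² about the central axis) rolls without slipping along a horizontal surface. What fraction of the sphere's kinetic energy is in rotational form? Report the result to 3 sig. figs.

Here I = (2/5)MR², so the shape factor k = I/(MR²) = 0.4.
Since ω = v/R, the translational part is ½Mv² and the rotational part is ½I(v/R)² = ½kMv²; the total is ½(1+k)Mv².
The rotational fraction is therefore k/(1+k) = 0.4/1.4 ≈ 0.286.

fraction ≈ 0.286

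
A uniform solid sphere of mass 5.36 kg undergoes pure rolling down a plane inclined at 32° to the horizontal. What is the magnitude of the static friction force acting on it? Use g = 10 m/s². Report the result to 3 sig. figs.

f ≈ 8.12 N

Here I = (2/5)MR², so the shape factor k = I/(MR²) = 0.4.
Newton's second law down the slope: Mg sinθ − f = Ma. The torque equation fR = Iα (with α = a/R) gives f = kMa.
Combining, a = g sinθ/(1+k) and f = kMa = kMg sinθ/(1+k).
f = 0.4 × 5.36 × 10 × sin32° / 1.4 ≈ 8.12 N.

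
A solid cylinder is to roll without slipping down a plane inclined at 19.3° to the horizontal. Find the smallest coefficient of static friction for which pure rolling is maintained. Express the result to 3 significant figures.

With I = (1/2)MR², the ratio k = I/(MR²) is 0.5.
Translational: Mg sinθ − f = Ma. Rotational about the CM: fR = Iα = kMRa, so f = kMa.
These give a = g sinθ/(1+k) and the required friction f = kMg sinθ/(1+k).
The normal force is N = Mg cosθ, so μ_min = f/N = k tanθ/(1+k).
μ_min = 0.5 × tan19.3° / 1.5 ≈ 0.117.

μ_min ≈ 0.117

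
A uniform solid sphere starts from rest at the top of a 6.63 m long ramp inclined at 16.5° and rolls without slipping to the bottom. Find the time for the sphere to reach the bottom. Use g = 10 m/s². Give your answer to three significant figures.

For this body I = (2/5)MR², i.e. k = I/(MR²) = 0.4.
Newton's second law down the slope: Mg sinθ − f = Ma. The torque equation fR = Iα (with α = a/R) gives f = kMa.
Hence a = g sinθ/(1+k) = 10×sin16.5°/1.4 = 2.029 m/s².
Starting from rest, L = ½at², so t = √(2L/a) = √(2×6.63/2.029) ≈ 2.56 s.

t ≈ 2.56 s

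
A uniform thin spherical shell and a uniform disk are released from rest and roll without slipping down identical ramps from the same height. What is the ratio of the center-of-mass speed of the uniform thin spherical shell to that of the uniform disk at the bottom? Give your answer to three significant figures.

Each satisfies Mgh = ½(1+k)Mv² with k = I/(MR²), so v ∝ 1/√(1+k).
For the uniform thin spherical shell k = 2/3; for the uniform disk k = 0.5.
v₁/v₂ = √((1+k₂)/(1+k₁)) = √(1.5/1.667) ≈ 0.949.

v_ratio ≈ 0.949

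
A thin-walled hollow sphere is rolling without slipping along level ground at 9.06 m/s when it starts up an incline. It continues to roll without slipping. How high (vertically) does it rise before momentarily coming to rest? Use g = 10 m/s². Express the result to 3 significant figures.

h ≈ 6.84 m

With I = (2/3)MR², the ratio k = I/(MR²) is 2/3.
The rolling condition ω = v/R makes the rotational term ½I(v/R)² = ½kMv², so KE_total = ½(1+k)Mv² = (5/6)Mv².
At the top the kinetic energy is zero, so (5/6)Mv₀² = Mgh.
Thus h = (1+k)v₀²/(2g) = 1.667 × 9.06² / (2 × 10) ≈ 6.84 m.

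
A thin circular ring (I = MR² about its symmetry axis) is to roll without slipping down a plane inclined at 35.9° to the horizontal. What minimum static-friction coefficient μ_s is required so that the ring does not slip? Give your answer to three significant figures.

The moment of inertia is MR², giving k ≡ I/(MR²) = 1.
Newton's second law down the slope: Mg sinθ − f = Ma. The torque equation fR = Iα (with α = a/R) gives f = kMa.
These give a = g sinθ/(1+k) and the required friction f = kMg sinθ/(1+k).
The normal force is N = Mg cosθ, so μ_min = f/N = k tanθ/(1+k).
μ_min = 1 × tan35.9° / 2 ≈ 0.362.

μ_min ≈ 0.362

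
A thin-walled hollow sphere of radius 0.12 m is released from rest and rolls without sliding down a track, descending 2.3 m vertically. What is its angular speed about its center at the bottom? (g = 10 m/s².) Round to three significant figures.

With I = (2/3)MR², the ratio k = I/(MR²) is 2/3.
Since it rolls without slipping, ω = v/R and KE = ½Mv² + ½Iω² = ½(1+k)Mv² = (5/6)Mv².
Energy conservation Mgh = ½(1+k)Mv² gives v = √(2gh/(1+k)) = √(2 × 10 × 2.3 / 1.667) = 5.254 m/s.
The angular speed follows from ω = v/R = 5.254/0.12 ≈ 43.8 rad/s.

ω ≈ 43.8 rad/s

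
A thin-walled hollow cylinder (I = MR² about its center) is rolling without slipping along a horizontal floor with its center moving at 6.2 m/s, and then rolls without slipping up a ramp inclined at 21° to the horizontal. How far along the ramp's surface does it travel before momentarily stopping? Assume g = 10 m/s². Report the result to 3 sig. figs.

d ≈ 10.7 m

With I = MR², the ratio k = I/(MR²) is 1.
The rolling condition ω = v/R makes the rotational term ½I(v/R)² = ½kMv², so KE_total = ½(1+k)Mv² = Mv².
Setting this equal to Mgh gives the vertical rise h = (1+k)v₀²/(2g) = 2×6.2²/(2×10) = 3.844 m.
Along the incline, d = h/sinθ = 3.844/sin21° ≈ 10.7 m.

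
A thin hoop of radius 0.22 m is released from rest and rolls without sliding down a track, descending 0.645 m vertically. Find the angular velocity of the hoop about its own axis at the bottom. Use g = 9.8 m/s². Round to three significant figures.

For this body I = MR², i.e. k = I/(MR²) = 1.
The rolling condition ω = v/R makes the rotational term ½I(v/R)² = ½kMv², so KE_total = ½(1+k)Mv² = Mv².
Energy conservation Mgh = ½(1+k)Mv² gives v = √(2gh/(1+k)) = √(2 × 9.8 × 0.645 / 2) = 2.514 m/s.
Then ω = v/R = 2.514 / 0.22 ≈ 11.4 rad/s.

ω ≈ 11.4 rad/s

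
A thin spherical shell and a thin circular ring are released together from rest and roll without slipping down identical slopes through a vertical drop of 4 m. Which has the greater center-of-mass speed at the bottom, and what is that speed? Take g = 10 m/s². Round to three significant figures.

the thin spherical shell, at v ≈ 6.93 m/s

For rolling without slipping, Mgh = ½(1+k)Mv² where k = I/(MR²), so v = √(2gh/(1+k)).
Thin spherical shell: k = 2/3, giving v = √(2×10×4/1.667) = 6.928 m/s.
Thin circular ring: k = 1, giving v = √(2×10×4/2) = 6.325 m/s.
The smaller k wins: the thin spherical shell, at ≈ 6.93 m/s.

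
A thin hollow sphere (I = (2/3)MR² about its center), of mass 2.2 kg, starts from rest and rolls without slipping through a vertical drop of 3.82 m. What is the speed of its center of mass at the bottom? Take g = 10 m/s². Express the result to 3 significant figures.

For this body I = (2/3)MR², i.e. k = I/(MR²) = 2/3.
Since it rolls without slipping, ω = v/R and KE = ½Mv² + ½Iω² = ½(1+k)Mv² = (5/6)Mv².
Energy conservation: Mgh = (5/6)Mv², so v = √(2gh/(1+k)) = √(2 × 10 × 3.82 / 1.667) ≈ 6.77 m/s.

v ≈ 6.77 m/s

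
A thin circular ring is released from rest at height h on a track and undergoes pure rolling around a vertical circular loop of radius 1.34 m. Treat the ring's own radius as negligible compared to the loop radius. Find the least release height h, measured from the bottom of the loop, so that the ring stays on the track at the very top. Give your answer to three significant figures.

With I = MR², the ratio k = I/(MR²) is 1.
At the top of the loop, the minimum-contact condition is Mg = Mv_top²/r, so v_top² = gr.
With ω = v/R, the kinetic energy at speed v is ½(1+k)Mv² = Mv².
Energy conservation from release (height h) to the top (height 2r): Mgh = Mg(2r) + M·gr.
Thus h_min = 2r + (1+k)r/2 = r(2 + 2/2) = 1.34 × 3 ≈ 4.02 m.

h_min ≈ 4.02 m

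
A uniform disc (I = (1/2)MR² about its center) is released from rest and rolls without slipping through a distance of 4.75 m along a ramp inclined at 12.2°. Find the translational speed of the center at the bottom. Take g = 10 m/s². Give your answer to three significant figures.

v ≈ 3.66 m/s

Here I = (1/2)MR², so the shape factor k = I/(MR²) = 0.5.
Rolling without slipping gives ω = v/R, so the total kinetic energy is ½Mv² + ½Iω² = ½(1+k)Mv² = (3/4)Mv².
The vertical drop is h = L sinθ = 4.75 × sin12.2° = 1.004 m.
Setting Mgh = (3/4)Mv² gives v = √(2gh/(1+k)) = √(2·10·1.004/1.5) ≈ 3.66 m/s.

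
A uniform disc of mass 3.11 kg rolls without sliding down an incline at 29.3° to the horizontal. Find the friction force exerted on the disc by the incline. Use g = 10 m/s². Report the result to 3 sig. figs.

f ≈ 5.07 N

The moment of inertia is (1/2)MR², giving k ≡ I/(MR²) = 0.5.
Translational: Mg sinθ − f = Ma. Rotational about the CM: fR = Iα = kMRa, so f = kMa.
Combining, a = g sinθ/(1+k) and f = kMa = kMg sinθ/(1+k).
f = 0.5 × 3.11 × 10 × sin29.3° / 1.5 ≈ 5.07 N.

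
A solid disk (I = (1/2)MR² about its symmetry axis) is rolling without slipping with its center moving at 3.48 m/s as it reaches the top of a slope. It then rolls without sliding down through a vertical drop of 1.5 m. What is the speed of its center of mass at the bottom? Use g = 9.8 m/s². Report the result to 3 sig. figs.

v ≈ 5.63 m/s

Here I = (1/2)MR², so the shape factor k = I/(MR²) = 0.5.
The rolling condition ω = v/R makes the rotational term ½I(v/R)² = ½kMv², so KE_total = ½(1+k)Mv² = (3/4)Mv².
Energy conservation: (3/4)Mv₀² + Mgh = (3/4)Mv², so v² = v₀² + 2gh/(1+k).
v = √(3.48² + 2×9.8×1.5/1.5) = √31.71 ≈ 5.63 m/s.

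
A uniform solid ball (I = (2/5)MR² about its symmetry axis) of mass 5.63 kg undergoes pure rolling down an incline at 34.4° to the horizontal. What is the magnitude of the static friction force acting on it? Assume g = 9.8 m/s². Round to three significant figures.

f ≈ 8.91 N

Here I = (2/5)MR², so the shape factor k = I/(MR²) = 0.4.
Newton's second law down the slope: Mg sinθ − f = Ma. The torque equation fR = Iα (with α = a/R) gives f = kMa.
Combining, a = g sinθ/(1+k) and f = kMa = kMg sinθ/(1+k).
f = 0.4 × 5.63 × 9.8 × sin34.4° / 1.4 ≈ 8.91 N.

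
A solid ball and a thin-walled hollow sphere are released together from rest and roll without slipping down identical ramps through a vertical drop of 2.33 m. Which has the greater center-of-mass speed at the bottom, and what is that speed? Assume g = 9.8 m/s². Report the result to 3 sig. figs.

For rolling without slipping, Mgh = ½(1+k)Mv² where k = I/(MR²), so v = √(2gh/(1+k)).
Solid ball: k = 0.4, giving v = √(2×9.8×2.33/1.4) = 5.711 m/s.
Thin-walled hollow sphere: k = 2/3, giving v = √(2×9.8×2.33/1.667) = 5.235 m/s.
The smaller k wins: the solid ball, at ≈ 5.71 m/s.

the solid ball, at v ≈ 5.71 m/s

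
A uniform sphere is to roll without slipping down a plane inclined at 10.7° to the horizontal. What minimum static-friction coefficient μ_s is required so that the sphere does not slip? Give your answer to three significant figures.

μ_min ≈ 0.0540

Here I = (2/5)MR², so the shape factor k = I/(MR²) = 0.4.
Along the incline Mg sinθ − f = Ma, and torque about the center fR = Iα = kMR²(a/R) gives f = kMa.
These give a = g sinθ/(1+k) and the required friction f = kMg sinθ/(1+k).
With N = Mg cosθ, the no-slip condition f ≤ μN gives μ_min = f/N = k tanθ/(1+k).
μ_min = 0.4 × tan10.7° / 1.4 ≈ 0.0540.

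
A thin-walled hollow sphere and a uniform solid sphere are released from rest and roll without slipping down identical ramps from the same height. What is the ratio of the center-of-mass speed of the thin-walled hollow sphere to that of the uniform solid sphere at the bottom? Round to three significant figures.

Each satisfies Mgh = ½(1+k)Mv² with k = I/(MR²), so v ∝ 1/√(1+k).
For the thin-walled hollow sphere k = 2/3; for the uniform solid sphere k = 0.4.
v₁/v₂ = √((1+k₂)/(1+k₁)) = √(1.4/1.667) ≈ 0.917.

v_ratio ≈ 0.917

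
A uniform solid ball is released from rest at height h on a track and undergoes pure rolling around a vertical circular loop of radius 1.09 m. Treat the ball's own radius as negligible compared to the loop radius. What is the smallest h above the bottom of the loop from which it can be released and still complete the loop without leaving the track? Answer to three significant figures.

The moment of inertia is (2/5)MR², giving k ≡ I/(MR²) = 0.4.
At the top, contact is just lost when gravity alone supplies the centripetal force: Mg = Mv_top²/r, i.e. v_top² = gr.
With ω = v/R, the kinetic energy at speed v is ½(1+k)Mv² = (7/10)Mv².
Energy conservation from release (height h) to the top (height 2r): Mgh = Mg(2r) + (7/10)M·gr.
Thus h_min = 2r + (1+k)r/2 = r(2 + 1.4/2) = 1.09 × 2.7 ≈ 2.94 m.

h_min ≈ 2.94 m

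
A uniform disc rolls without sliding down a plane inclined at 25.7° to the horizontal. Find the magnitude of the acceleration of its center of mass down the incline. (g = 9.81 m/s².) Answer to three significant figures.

a ≈ 2.84 m/s²

For this body I = (1/2)MR², i.e. k = I/(MR²) = 0.5.
Translational: Mg sinθ − f = Ma. Rotational about the CM: fR = Iα = kMRa, so f = kMa.
Eliminating f: Mg sinθ = (1+k)Ma, so a = g sinθ/(1+k) = 9.81 × sin25.7° / 1.5 ≈ 2.84 m/s².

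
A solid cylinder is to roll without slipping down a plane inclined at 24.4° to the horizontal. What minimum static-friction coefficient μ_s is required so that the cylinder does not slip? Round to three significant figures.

μ_min ≈ 0.151

With I = (1/2)MR², the ratio k = I/(MR²) is 0.5.
Translational: Mg sinθ − f = Ma. Rotational about the CM: fR = Iα = kMRa, so f = kMa.
These give a = g sinθ/(1+k) and the required friction f = kMg sinθ/(1+k).
With N = Mg cosθ, the no-slip condition f ≤ μN gives μ_min = f/N = k tanθ/(1+k).
μ_min = 0.5 × tan24.4° / 1.5 ≈ 0.151.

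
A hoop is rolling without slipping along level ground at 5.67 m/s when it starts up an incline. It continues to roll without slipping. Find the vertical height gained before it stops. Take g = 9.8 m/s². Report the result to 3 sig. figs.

h ≈ 3.28 m

For this body I = MR², i.e. k = I/(MR²) = 1.
Since it rolls without slipping, ω = v/R and KE = ½Mv² + ½Iω² = ½(1+k)Mv² = Mv².
All of this converts to potential energy at the highest point: Mv₀² = Mgh.
Thus h = (1+k)v₀²/(2g) = 2 × 5.67² / (2 × 9.8) ≈ 3.28 m.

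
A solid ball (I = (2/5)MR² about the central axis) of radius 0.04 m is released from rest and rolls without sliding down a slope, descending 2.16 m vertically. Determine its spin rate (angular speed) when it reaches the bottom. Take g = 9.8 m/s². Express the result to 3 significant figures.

The moment of inertia is (2/5)MR², giving k ≡ I/(MR²) = 0.4.
Since it rolls without slipping, ω = v/R and KE = ½Mv² + ½Iω² = ½(1+k)Mv² = (7/10)Mv².
Energy conservation Mgh = ½(1+k)Mv² gives v = √(2gh/(1+k)) = √(2 × 9.8 × 2.16 / 1.4) = 5.499 m/s.
The angular speed follows from ω = v/R = 5.499/0.04 ≈ 137 rad/s.

ω ≈ 137 rad/s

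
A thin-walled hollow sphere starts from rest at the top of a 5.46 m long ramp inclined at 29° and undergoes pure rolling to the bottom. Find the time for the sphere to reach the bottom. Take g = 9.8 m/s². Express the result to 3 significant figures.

For this body I = (2/3)MR², i.e. k = I/(MR²) = 2/3.
Newton's second law down the slope: Mg sinθ − f = Ma. The torque equation fR = Iα (with α = a/R) gives f = kMa.
Hence a = g sinθ/(1+k) = 9.8×sin29°/1.667 = 2.851 m/s².
With constant a from rest, t = √(2L/a) = √(2·5.46/2.851) ≈ 1.96 s.

t ≈ 1.96 s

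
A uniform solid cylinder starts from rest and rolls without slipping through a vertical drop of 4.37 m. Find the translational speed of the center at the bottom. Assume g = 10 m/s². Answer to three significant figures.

With I = (1/2)MR², the ratio k = I/(MR²) is 0.5.
The rolling condition ω = v/R makes the rotational term ½I(v/R)² = ½kMv², so KE_total = ½(1+k)Mv² = (3/4)Mv².
Energy conservation: Mgh = (3/4)Mv², so v = √(2gh/(1+k)) = √(2 × 10 × 4.37 / 1.5) ≈ 7.63 m/s.

v ≈ 7.63 m/s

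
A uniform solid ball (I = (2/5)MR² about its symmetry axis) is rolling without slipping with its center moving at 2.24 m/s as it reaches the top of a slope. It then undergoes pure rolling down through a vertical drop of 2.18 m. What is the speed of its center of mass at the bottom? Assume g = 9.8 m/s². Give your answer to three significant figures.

Here I = (2/5)MR², so the shape factor k = I/(MR²) = 0.4.
Since it rolls without slipping, ω = v/R and KE = ½Mv² + ½Iω² = ½(1+k)Mv² = (7/10)Mv².
Conserving energy between top and bottom: (7/10)Mv² = (7/10)Mv₀² + Mgh, hence v² = v₀² + 2gh/(1+k).
v = √(2.24² + 2×9.8×2.18/1.4) = √35.54 ≈ 5.96 m/s.

v ≈ 5.96 m/s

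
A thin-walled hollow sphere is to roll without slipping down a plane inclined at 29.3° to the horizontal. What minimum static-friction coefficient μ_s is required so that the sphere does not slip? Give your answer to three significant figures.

The moment of inertia is (2/3)MR², giving k ≡ I/(MR²) = 2/3.
Along the incline Mg sinθ − f = Ma, and torque about the center fR = Iα = kMR²(a/R) gives f = kMa.
These give a = g sinθ/(1+k) and the required friction f = kMg sinθ/(1+k).
The normal force is N = Mg cosθ, so μ_min = f/N = k tanθ/(1+k).
μ_min = (2/3) × tan29.3° / 1.667 ≈ 0.224.

μ_min ≈ 0.224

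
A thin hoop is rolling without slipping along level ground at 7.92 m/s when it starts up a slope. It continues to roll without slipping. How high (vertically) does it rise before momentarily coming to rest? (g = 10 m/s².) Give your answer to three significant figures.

The moment of inertia is MR², giving k ≡ I/(MR²) = 1.
Rolling without slipping gives ω = v/R, so the total kinetic energy is ½Mv² + ½Iω² = ½(1+k)Mv² = Mv².
At the top the kinetic energy is zero, so Mv₀² = Mgh.
Thus h = (1+k)v₀²/(2g) = 2 × 7.92² / (2 × 10) ≈ 6.27 m.

h ≈ 6.27 m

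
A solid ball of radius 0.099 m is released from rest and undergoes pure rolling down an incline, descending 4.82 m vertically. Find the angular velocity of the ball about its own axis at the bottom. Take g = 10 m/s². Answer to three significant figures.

ω ≈ 83.8 rad/s

The moment of inertia is (2/5)MR², giving k ≡ I/(MR²) = 0.4.
Pure rolling means v = ωR; then KE = ½Mv² + ½I(v/R)² = ½(1+k)Mv² = (7/10)Mv².
Energy conservation Mgh = ½(1+k)Mv² gives v = √(2gh/(1+k)) = √(2 × 10 × 4.82 / 1.4) = 8.298 m/s.
The angular speed follows from ω = v/R = 8.298/0.099 ≈ 83.8 rad/s.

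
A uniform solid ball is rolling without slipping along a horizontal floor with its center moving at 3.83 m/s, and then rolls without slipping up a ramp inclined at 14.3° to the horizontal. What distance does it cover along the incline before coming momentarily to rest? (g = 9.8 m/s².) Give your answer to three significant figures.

For this body I = (2/5)MR², i.e. k = I/(MR²) = 0.4.
Since it rolls without slipping, ω = v/R and KE = ½Mv² + ½Iω² = ½(1+k)Mv² = (7/10)Mv².
Setting this equal to Mgh gives the vertical rise h = (1+k)v₀²/(2g) = 1.4×3.83²/(2×9.8) = 1.048 m.
The distance along the slope is d = h/sinθ = 1.048/sin14.3° ≈ 4.24 m.

d ≈ 4.24 m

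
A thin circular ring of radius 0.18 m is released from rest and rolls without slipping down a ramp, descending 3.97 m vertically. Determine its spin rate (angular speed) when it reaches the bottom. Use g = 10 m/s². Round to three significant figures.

The moment of inertia is MR², giving k ≡ I/(MR²) = 1.
Since it rolls without slipping, ω = v/R and KE = ½Mv² + ½Iω² = ½(1+k)Mv² = Mv².
Energy conservation Mgh = ½(1+k)Mv² gives v = √(2gh/(1+k)) = √(2 × 10 × 3.97 / 2) = 6.301 m/s.
Then ω = v/R = 6.301 / 0.18 ≈ 35.0 rad/s.

ω ≈ 35.0 rad/s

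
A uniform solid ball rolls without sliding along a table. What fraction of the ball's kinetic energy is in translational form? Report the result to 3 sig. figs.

Here I = (2/5)MR², so the shape factor k = I/(MR²) = 0.4.
With ω = v/R, KE_trans = ½Mv² and KE_rot = ½Iω² = ½kMv², so KE_total = ½(1+k)Mv².
The translational fraction is therefore 1/(1+k) = 1/1.4 ≈ 0.714.

fraction ≈ 0.714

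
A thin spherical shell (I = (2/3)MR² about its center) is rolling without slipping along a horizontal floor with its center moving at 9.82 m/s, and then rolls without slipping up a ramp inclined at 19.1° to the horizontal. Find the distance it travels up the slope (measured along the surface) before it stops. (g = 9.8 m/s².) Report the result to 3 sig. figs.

d ≈ 25.1 m

The moment of inertia is (2/3)MR², giving k ≡ I/(MR²) = 2/3.
Rolling without slipping gives ω = v/R, so the total kinetic energy is ½Mv² + ½Iω² = ½(1+k)Mv² = (5/6)Mv².
Setting this equal to Mgh gives the vertical rise h = (1+k)v₀²/(2g) = 1.667×9.82²/(2×9.8) = 8.2 m.
Along the incline, d = h/sinθ = 8.2/sin19.1° ≈ 25.1 m.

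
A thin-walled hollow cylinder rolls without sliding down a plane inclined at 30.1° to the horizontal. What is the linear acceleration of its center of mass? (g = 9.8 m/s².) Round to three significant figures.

Here I = MR², so the shape factor k = I/(MR²) = 1.
Newton's second law down the slope: Mg sinθ − f = Ma. The torque equation fR = Iα (with α = a/R) gives f = kMa.
Eliminating f: Mg sinθ = (1+k)Ma, so a = g sinθ/(1+k) = 9.8 × sin30.1° / 2 ≈ 2.46 m/s².

a ≈ 2.46 m/s²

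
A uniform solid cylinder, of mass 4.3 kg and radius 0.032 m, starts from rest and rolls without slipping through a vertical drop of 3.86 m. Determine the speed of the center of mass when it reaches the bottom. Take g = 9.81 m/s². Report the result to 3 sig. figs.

With I = (1/2)MR², the ratio k = I/(MR²) is 0.5.
Pure rolling means v = ωR; then KE = ½Mv² + ½I(v/R)² = ½(1+k)Mv² = (3/4)Mv².
Energy conservation: Mgh = (3/4)Mv², so v = √(2gh/(1+k)) = √(2 × 9.81 × 3.86 / 1.5) ≈ 7.11 m/s.

v ≈ 7.11 m/s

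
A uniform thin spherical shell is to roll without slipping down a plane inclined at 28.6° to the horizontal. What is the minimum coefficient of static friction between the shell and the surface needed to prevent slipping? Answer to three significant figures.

μ_min ≈ 0.218

With I = (2/3)MR², the ratio k = I/(MR²) is 2/3.
Newton's second law down the slope: Mg sinθ − f = Ma. The torque equation fR = Iα (with α = a/R) gives f = kMa.
These give a = g sinθ/(1+k) and the required friction f = kMg sinθ/(1+k).
The normal force is N = Mg cosθ, so μ_min = f/N = k tanθ/(1+k).
μ_min = (2/3) × tan28.6° / 1.667 ≈ 0.218.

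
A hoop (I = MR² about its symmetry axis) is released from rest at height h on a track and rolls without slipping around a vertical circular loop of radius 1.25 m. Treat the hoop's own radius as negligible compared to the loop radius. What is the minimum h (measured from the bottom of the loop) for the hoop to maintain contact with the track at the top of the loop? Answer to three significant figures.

h_min ≈ 3.75 m

With I = MR², the ratio k = I/(MR²) is 1.
At the top, contact is just lost when gravity alone supplies the centripetal force: Mg = Mv_top²/r, i.e. v_top² = gr.
With ω = v/R, the kinetic energy at speed v is ½(1+k)Mv² = Mv².
Energy conservation from release (height h) to the top (height 2r): Mgh = Mg(2r) + M·gr.
Thus h_min = 2r + (1+k)r/2 = r(2 + 2/2) = 1.25 × 3 ≈ 3.75 m.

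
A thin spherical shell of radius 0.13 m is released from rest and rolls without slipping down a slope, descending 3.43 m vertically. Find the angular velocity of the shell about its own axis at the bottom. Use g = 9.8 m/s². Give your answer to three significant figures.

ω ≈ 48.9 rad/s

For this body I = (2/3)MR², i.e. k = I/(MR²) = 2/3.
Rolling without slipping gives ω = v/R, so the total kinetic energy is ½Mv² + ½Iω² = ½(1+k)Mv² = (5/6)Mv².
Energy conservation Mgh = ½(1+k)Mv² gives v = √(2gh/(1+k)) = √(2 × 9.8 × 3.43 / 1.667) = 6.351 m/s.
Then ω = v/R = 6.351 / 0.13 ≈ 48.9 rad/s.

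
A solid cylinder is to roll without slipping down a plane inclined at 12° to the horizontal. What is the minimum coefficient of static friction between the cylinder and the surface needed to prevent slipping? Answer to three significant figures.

μ_min ≈ 0.0709

For this body I = (1/2)MR², i.e. k = I/(MR²) = 0.5.
Newton's second law down the slope: Mg sinθ − f = Ma. The torque equation fR = Iα (with α = a/R) gives f = kMa.
These give a = g sinθ/(1+k) and the required friction f = kMg sinθ/(1+k).
With N = Mg cosθ, the no-slip condition f ≤ μN gives μ_min = f/N = k tanθ/(1+k).
μ_min = 0.5 × tan12° / 1.5 ≈ 0.0709.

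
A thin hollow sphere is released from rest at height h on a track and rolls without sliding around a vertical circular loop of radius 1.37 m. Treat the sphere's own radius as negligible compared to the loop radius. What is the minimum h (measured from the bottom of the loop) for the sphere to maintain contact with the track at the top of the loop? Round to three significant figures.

h_min ≈ 3.88 m

Here I = (2/3)MR², so the shape factor k = I/(MR²) = 2/3.
At the top, contact is just lost when gravity alone supplies the centripetal force: Mg = Mv_top²/r, i.e. v_top² = gr.
With ω = v/R, the kinetic energy at speed v is ½(1+k)Mv² = (5/6)Mv².
Energy conservation from release (height h) to the top (height 2r): Mgh = Mg(2r) + (5/6)M·gr.
Thus h_min = 2r + (1+k)r/2 = r(2 + 1.667/2) = 1.37 × 2.833 ≈ 3.88 m.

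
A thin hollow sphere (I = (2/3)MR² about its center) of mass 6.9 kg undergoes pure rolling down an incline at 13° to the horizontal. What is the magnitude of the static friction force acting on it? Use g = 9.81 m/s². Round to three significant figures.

f ≈ 6.09 N

The moment of inertia is (2/3)MR², giving k ≡ I/(MR²) = 2/3.
Along the incline Mg sinθ − f = Ma, and torque about the center fR = Iα = kMR²(a/R) gives f = kMa.
Combining, a = g sinθ/(1+k) and f = kMa = kMg sinθ/(1+k).
f = (2/3) × 6.9 × 9.81 × sin13° / 1.667 ≈ 6.09 N.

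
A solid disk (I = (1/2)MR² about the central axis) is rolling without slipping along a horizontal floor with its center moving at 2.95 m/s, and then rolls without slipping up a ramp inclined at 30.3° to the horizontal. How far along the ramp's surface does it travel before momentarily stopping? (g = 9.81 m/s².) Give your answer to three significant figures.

d ≈ 1.32 m

The moment of inertia is (1/2)MR², giving k ≡ I/(MR²) = 0.5.
Since it rolls without slipping, ω = v/R and KE = ½Mv² + ½Iω² = ½(1+k)Mv² = (3/4)Mv².
Setting this equal to Mgh gives the vertical rise h = (1+k)v₀²/(2g) = 1.5×2.95²/(2×9.81) = 0.6653 m.
The distance along the slope is d = h/sinθ = 0.6653/sin30.3° ≈ 1.32 m.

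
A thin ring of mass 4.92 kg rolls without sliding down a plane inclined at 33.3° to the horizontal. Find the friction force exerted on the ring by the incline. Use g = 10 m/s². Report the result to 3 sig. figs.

f ≈ 13.5 N

Here I = MR², so the shape factor k = I/(MR²) = 1.
Translational: Mg sinθ − f = Ma. Rotational about the CM: fR = Iα = kMRa, so f = kMa.
Combining, a = g sinθ/(1+k) and f = kMa = kMg sinθ/(1+k).
f = 1 × 4.92 × 10 × sin33.3° / 2 ≈ 13.5 N.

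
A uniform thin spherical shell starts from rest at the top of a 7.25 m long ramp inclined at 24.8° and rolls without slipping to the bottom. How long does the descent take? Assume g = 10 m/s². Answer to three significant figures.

t ≈ 2.40 s

For this body I = (2/3)MR², i.e. k = I/(MR²) = 2/3.
Along the incline Mg sinθ − f = Ma, and torque about the center fR = Iα = kMR²(a/R) gives f = kMa.
Hence a = g sinθ/(1+k) = 10×sin24.8°/1.667 = 2.517 m/s².
With constant a from rest, t = √(2L/a) = √(2·7.25/2.517) ≈ 2.40 s.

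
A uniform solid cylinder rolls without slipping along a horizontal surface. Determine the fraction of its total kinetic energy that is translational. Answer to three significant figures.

fraction ≈ 0.667

The moment of inertia is (1/2)MR², giving k ≡ I/(MR²) = 0.5.
Since ω = v/R, the translational part is ½Mv² and the rotational part is ½I(v/R)² = ½kMv²; the total is ½(1+k)Mv².
The translational fraction is therefore 1/(1+k) = 1/1.5 ≈ 0.667.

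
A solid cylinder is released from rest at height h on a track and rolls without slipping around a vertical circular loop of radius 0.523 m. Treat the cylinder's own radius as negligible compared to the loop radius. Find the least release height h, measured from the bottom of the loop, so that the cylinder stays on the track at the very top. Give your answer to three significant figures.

h_min ≈ 1.44 m

With I = (1/2)MR², the ratio k = I/(MR²) is 0.5.
At the top of the loop, the minimum-contact condition is Mg = Mv_top²/r, so v_top² = gr.
With ω = v/R, the kinetic energy at speed v is ½(1+k)Mv² = (3/4)Mv².
Energy conservation from release (height h) to the top (height 2r): Mgh = Mg(2r) + (3/4)M·gr.
Thus h_min = 2r + (1+k)r/2 = r(2 + 1.5/2) = 0.523 × 2.75 ≈ 1.44 m.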